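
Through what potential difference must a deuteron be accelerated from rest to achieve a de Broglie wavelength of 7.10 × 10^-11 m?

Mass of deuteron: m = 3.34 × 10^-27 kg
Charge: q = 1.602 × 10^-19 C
8.14 × 10^-2 V

From λ = h/√(2mqV), we solve for V:

λ² = h²/(2mqV)
V = h²/(2mqλ²)
V = (6.626 × 10^-34 J·s)² / (2 × 3.34 × 10^-27 kg × 1.602 × 10^-19 C × (7.10 × 10^-11 m)²)
V = 8.14 × 10^-2 V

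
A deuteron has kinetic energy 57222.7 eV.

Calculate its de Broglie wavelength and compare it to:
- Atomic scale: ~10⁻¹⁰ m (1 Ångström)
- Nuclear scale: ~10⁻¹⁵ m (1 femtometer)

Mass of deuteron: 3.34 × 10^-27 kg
λ = 8.47 × 10^-14 m, which is between nuclear and atomic scales.

Using λ = h/√(2mKE):

KE = 57222.7 eV = 9.168 × 10^-15 J

λ = h/√(2mKE)
λ = (6.626 × 10^-34 J·s) / √(2 × 3.34 × 10^-27 kg × 9.168 × 10^-15 J)
λ = 8.47 × 10^-14 m

Comparison:
- Atomic scale (10⁻¹⁰ m): λ is 0.00085× this size
- Nuclear scale (10⁻¹⁵ m): λ is 85× this size

The wavelength is between nuclear and atomic scales.

This wavelength is appropriate for probing atomic structure but too large for nuclear physics experiments.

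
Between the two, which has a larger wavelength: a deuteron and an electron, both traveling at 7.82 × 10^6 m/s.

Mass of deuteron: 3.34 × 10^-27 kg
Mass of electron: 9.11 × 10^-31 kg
The electron has the longer wavelength.

Using λ = h/(mv), since both particles have the same velocity, the wavelength depends only on mass.

For deuteron: λ₁ = h/(m₁v) = 2.54 × 10^-14 m
For electron: λ₂ = h/(m₂v) = 9.30 × 10^-11 m

Since λ ∝ 1/m at constant velocity, the lighter particle has the longer wavelength.

The electron has the longer de Broglie wavelength.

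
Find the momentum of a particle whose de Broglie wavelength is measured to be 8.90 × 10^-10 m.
7.44 × 10^-25 kg·m/s

From the de Broglie relation λ = h/p, we solve for p:

p = h/λ
p = (6.626 × 10^-34 J·s) / (8.90 × 10^-10 m)
p = 7.44 × 10^-25 kg·m/s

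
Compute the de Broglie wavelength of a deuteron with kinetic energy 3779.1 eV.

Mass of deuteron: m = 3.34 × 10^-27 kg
3.29 × 10^-13 m

Using λ = h/√(2mKE):

First convert KE to Joules: KE = 3779.1 eV = 6.055 × 10^-16 J

λ = h/√(2mKE)
λ = (6.626 × 10^-34 J·s) / √(2 × 3.34 × 10^-27 kg × 6.055 × 10^-16 J)
λ = 3.29 × 10^-13 m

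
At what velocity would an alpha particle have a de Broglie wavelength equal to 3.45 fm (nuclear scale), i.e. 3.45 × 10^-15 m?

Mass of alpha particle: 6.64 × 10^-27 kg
2.89 × 10^7 m/s

From λ = h/(mv), solve for v:

v = h/(mλ)
v = (6.626 × 10^-34 J·s) / (6.64 × 10^-27 kg × 3.45 × 10^-15 m)
v = 2.89 × 10^7 m/s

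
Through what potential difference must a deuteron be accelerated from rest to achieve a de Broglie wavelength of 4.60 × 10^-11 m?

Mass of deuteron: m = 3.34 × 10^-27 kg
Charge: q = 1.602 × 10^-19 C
1.94 × 10^-1 V

From λ = h/√(2mqV), we solve for V:

λ² = h²/(2mqV)
V = h²/(2mqλ²)
V = (6.626 × 10^-34 J·s)² / (2 × 3.34 × 10^-27 kg × 1.602 × 10^-19 C × (4.60 × 10^-11 m)²)
V = 1.94 × 10^-1 V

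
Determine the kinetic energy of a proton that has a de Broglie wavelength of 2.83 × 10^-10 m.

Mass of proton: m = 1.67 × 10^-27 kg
1.64 × 10^-21 J (or 0.0102 eV)

From λ = h/√(2mKE), we solve for KE:

λ² = h²/(2mKE)
KE = h²/(2mλ²)
KE = (6.626 × 10^-34 J·s)² / (2 × 1.67 × 10^-27 kg × (2.83 × 10^-10 m)²)
KE = 1.64 × 10^-21 J
KE = 0.0102 eV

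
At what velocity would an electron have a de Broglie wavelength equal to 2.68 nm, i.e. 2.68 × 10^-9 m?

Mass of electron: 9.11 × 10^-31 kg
2.71 × 10^5 m/s

From λ = h/(mv), solve for v:

v = h/(mλ)
v = (6.626 × 10^-34 J·s) / (9.11 × 10^-31 kg × 2.68 × 10^-9 m)
v = 2.71 × 10^5 m/s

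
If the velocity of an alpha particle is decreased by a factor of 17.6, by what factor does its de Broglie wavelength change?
The wavelength increases by a factor of 17.6.

From λ = h/(mv), the wavelength is inversely proportional to velocity:

λ ∝ 1/v

If v → v/17.6, then λ → 17.6λ

When velocity is decreased by a factor of 17.6, the wavelength increases by a factor of 17.6.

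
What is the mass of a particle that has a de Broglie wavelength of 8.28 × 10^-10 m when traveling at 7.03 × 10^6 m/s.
1.14 × 10^-31 kg

From the de Broglie relation λ = h/(mv), we solve for m:

m = h/(λv)
m = (6.626 × 10^-34 J·s) / (8.28 × 10^-10 m × 7.03 × 10^6 m/s)
m = 1.14 × 10^-31 kg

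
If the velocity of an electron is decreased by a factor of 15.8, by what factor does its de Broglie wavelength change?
The wavelength increases by a factor of 15.8.

From λ = h/(mv), the wavelength is inversely proportional to velocity:

λ ∝ 1/v

If v → v/15.8, then λ → 15.8λ

When velocity is decreased by a factor of 15.8, the wavelength increases by a factor of 15.8.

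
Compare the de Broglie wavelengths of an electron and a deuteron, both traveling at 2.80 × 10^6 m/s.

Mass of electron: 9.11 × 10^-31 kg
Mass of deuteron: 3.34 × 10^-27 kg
The electron has the longer wavelength.

Using λ = h/(mv), since both particles have the same velocity, the wavelength depends only on mass.

For electron: λ₁ = h/(m₁v) = 2.60 × 10^-10 m
For deuteron: λ₂ = h/(m₂v) = 7.09 × 10^-14 m

Since λ ∝ 1/m at constant velocity, the lighter particle has the longer wavelength.

The electron has the longer de Broglie wavelength.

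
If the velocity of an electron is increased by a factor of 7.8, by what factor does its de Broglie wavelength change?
The wavelength decreases by a factor of 7.8.

From λ = h/(mv), the wavelength is inversely proportional to velocity:

λ ∝ 1/v

If v → 7.8v, then λ → λ/7.8

When velocity is increased by a factor of 7.8, the wavelength decreases by a factor of 7.8.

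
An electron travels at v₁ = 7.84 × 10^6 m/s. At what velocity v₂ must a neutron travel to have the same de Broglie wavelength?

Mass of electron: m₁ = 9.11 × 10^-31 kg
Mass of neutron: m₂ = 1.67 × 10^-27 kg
v₂ = 4.28 × 10^3 m/s

For equal de Broglie wavelengths: λ₁ = λ₂

h/(m₁v₁) = h/(m₂v₂)
m₁v₁ = m₂v₂
v₂ = v₁ · (m₁/m₂)

v₂ = 7.84 × 10^6 m/s × (9.11 × 10^-31 kg / 1.67 × 10^-27 kg)
v₂ = 4.28 × 10^3 m/s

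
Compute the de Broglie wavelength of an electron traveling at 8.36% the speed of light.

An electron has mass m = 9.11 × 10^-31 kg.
2.90 × 10^-11 m

Using the de Broglie relation λ = h/(mv):

v = 8.36% × c = 2.506 × 10^7 m/s

λ = h/(mv)
λ = (6.626 × 10^-34 J·s) / (9.11 × 10^-31 kg × 2.506 × 10^7 m/s)
λ = 2.90 × 10^-11 m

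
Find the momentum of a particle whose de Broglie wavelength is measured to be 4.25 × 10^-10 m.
1.56 × 10^-24 kg·m/s

From the de Broglie relation λ = h/p, we solve for p:

p = h/λ
p = (6.626 × 10^-34 J·s) / (4.25 × 10^-10 m)
p = 1.56 × 10^-24 kg·m/s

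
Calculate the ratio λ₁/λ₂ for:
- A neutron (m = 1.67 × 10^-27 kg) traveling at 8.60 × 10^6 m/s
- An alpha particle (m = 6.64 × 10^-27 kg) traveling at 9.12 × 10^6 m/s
λ₁/λ₂ = 4.22

Using λ = h/(mv):

λ₁ = h/(m₁v₁) = 4.61 × 10^-14 m
λ₂ = h/(m₂v₂) = 1.09 × 10^-14 m

Ratio λ₁/λ₂ = (m₂v₂)/(m₁v₁)
         = (6.64 × 10^-27 kg × 9.12 × 10^6 m/s) / (1.67 × 10^-27 kg × 8.60 × 10^6 m/s)
         = 4.22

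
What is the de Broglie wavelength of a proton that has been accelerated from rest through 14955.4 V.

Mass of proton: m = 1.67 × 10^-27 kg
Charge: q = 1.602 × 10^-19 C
2.34 × 10^-13 m

When a particle is accelerated through voltage V, it gains kinetic energy KE = qV.

The de Broglie wavelength is then λ = h/√(2mqV):

λ = h/√(2mqV)
λ = (6.626 × 10^-34 J·s) / √(2 × 1.67 × 10^-27 kg × 1.602 × 10^-19 C × 14955.4 V)
λ = 2.34 × 10^-13 m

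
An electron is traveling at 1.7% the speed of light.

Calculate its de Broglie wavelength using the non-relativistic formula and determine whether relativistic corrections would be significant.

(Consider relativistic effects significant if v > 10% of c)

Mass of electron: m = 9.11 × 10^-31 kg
No, relativistic corrections are not needed.

Using the non-relativistic de Broglie formula λ = h/(mv):

v = 1.7% × c = 5.096 × 10^6 m/s

λ = h/(mv)
λ = (6.626 × 10^-34 J·s) / (9.11 × 10^-31 kg × 5.096 × 10^6 m/s)
λ = 1.43 × 10^-10 m

Since v = 1.7% of c < 10% of c, relativistic corrections are NOT significant and this non-relativistic result is a good approximation.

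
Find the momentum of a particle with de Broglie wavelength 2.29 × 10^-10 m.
2.89 × 10^-24 kg·m/s

From the de Broglie relation λ = h/p, we solve for p:

p = h/λ
p = (6.626 × 10^-34 J·s) / (2.29 × 10^-10 m)
p = 2.89 × 10^-24 kg·m/s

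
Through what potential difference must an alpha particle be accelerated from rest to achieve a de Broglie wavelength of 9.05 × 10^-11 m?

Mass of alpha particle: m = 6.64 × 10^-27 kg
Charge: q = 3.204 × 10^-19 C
1.26 × 10^-2 V

From λ = h/√(2mqV), we solve for V:

λ² = h²/(2mqV)
V = h²/(2mqλ²)
V = (6.626 × 10^-34 J·s)² / (2 × 6.64 × 10^-27 kg × 3.204 × 10^-19 C × (9.05 × 10^-11 m)²)
V = 1.26 × 10^-2 V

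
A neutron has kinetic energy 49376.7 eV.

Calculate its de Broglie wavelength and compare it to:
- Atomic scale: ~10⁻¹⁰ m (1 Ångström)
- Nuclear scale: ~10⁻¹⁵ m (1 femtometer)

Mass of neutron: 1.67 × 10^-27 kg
λ = 1.29 × 10^-13 m, which is between nuclear and atomic scales.

Using λ = h/√(2mKE):

KE = 49376.7 eV = 7.911 × 10^-15 J

λ = h/√(2mKE)
λ = (6.626 × 10^-34 J·s) / √(2 × 1.67 × 10^-27 kg × 7.911 × 10^-15 J)
λ = 1.29 × 10^-13 m

Comparison:
- Atomic scale (10⁻¹⁰ m): λ is 0.0013× this size
- Nuclear scale (10⁻¹⁵ m): λ is 1.3e+02× this size

The wavelength is between nuclear and atomic scales.

This wavelength is appropriate for probing atomic structure but too large for nuclear physics experiments.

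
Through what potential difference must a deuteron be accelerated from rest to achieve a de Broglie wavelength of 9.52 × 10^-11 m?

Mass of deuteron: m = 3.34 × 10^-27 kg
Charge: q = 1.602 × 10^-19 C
4.53 × 10^-2 V

From λ = h/√(2mqV), we solve for V:

λ² = h²/(2mqV)
V = h²/(2mqλ²)
V = (6.626 × 10^-34 J·s)² / (2 × 3.34 × 10^-27 kg × 1.602 × 10^-19 C × (9.52 × 10^-11 m)²)
V = 4.53 × 10^-2 V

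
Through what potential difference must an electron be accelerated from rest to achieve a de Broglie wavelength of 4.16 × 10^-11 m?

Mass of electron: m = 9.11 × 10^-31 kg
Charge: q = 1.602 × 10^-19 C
869 V

From λ = h/√(2mqV), we solve for V:

λ² = h²/(2mqV)
V = h²/(2mqλ²)
V = (6.626 × 10^-34 J·s)² / (2 × 9.11 × 10^-31 kg × 1.602 × 10^-19 C × (4.16 × 10^-11 m)²)
V = 869 V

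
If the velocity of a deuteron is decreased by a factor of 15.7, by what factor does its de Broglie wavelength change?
The wavelength increases by a factor of 15.7.

From λ = h/(mv), the wavelength is inversely proportional to velocity:

λ ∝ 1/v

If v → v/15.7, then λ → 15.7λ

When velocity is decreased by a factor of 15.7, the wavelength increases by a factor of 15.7.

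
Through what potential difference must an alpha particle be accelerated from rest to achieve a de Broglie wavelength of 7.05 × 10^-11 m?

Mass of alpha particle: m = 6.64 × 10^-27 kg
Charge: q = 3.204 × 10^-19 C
2.08 × 10^-2 V

From λ = h/√(2mqV), we solve for V:

λ² = h²/(2mqV)
V = h²/(2mqλ²)
V = (6.626 × 10^-34 J·s)² / (2 × 6.64 × 10^-27 kg × 3.204 × 10^-19 C × (7.05 × 10^-11 m)²)
V = 2.08 × 10^-2 V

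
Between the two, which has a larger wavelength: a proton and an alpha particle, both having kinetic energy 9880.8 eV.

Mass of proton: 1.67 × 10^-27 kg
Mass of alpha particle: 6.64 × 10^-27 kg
The proton has the longer wavelength.

Using λ = h/√(2mKE):

For proton: λ₁ = h/√(2m₁KE) = 2.88 × 10^-13 m
For alpha particle: λ₂ = h/√(2m₂KE) = 1.45 × 10^-13 m

Since λ ∝ 1/√m at constant kinetic energy, the lighter particle has the longer wavelength.

The proton has the longer de Broglie wavelength.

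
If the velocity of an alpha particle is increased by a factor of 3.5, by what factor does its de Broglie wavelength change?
The wavelength decreases by a factor of 3.5.

From λ = h/(mv), the wavelength is inversely proportional to velocity:

λ ∝ 1/v

If v → 3.5v, then λ → λ/3.5

When velocity is increased by a factor of 3.5, the wavelength decreases by a factor of 3.5.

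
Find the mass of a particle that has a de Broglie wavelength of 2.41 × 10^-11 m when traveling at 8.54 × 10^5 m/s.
3.22 × 10^-29 kg

From the de Broglie relation λ = h/(mv), we solve for m:

m = h/(λv)
m = (6.626 × 10^-34 J·s) / (2.41 × 10^-11 m × 8.54 × 10^5 m/s)
m = 3.22 × 10^-29 kg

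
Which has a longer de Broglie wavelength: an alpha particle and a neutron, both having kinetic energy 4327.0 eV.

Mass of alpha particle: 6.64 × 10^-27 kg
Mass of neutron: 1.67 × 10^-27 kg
The neutron has the longer wavelength.

Using λ = h/√(2mKE):

For alpha particle: λ₁ = h/√(2m₁KE) = 2.18 × 10^-13 m
For neutron: λ₂ = h/√(2m₂KE) = 4.35 × 10^-13 m

Since λ ∝ 1/√m at constant kinetic energy, the lighter particle has the longer wavelength.

The neutron has the longer de Broglie wavelength.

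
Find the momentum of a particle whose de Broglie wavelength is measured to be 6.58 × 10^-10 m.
1.01 × 10^-24 kg·m/s

From the de Broglie relation λ = h/p, we solve for p:

p = h/λ
p = (6.626 × 10^-34 J·s) / (6.58 × 10^-10 m)
p = 1.01 × 10^-24 kg·m/s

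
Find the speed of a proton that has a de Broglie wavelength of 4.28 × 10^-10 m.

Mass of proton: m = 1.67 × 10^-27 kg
9.27 × 10^2 m/s

From the de Broglie relation λ = h/(mv), we solve for v:

v = h/(mλ)
v = (6.626 × 10^-34 J·s) / (1.67 × 10^-27 kg × 4.28 × 10^-10 m)
v = 9.27 × 10^2 m/s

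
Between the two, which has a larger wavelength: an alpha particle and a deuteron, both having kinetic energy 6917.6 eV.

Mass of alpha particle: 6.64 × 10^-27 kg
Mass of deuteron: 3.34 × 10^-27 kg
The deuteron has the longer wavelength.

Using λ = h/√(2mKE):

For alpha particle: λ₁ = h/√(2m₁KE) = 1.73 × 10^-13 m
For deuteron: λ₂ = h/√(2m₂KE) = 2.44 × 10^-13 m

Since λ ∝ 1/√m at constant kinetic energy, the lighter particle has the longer wavelength.

The deuteron has the longer de Broglie wavelength.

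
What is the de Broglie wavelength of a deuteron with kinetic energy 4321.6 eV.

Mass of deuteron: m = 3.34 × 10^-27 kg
3.08 × 10^-13 m

Using λ = h/√(2mKE):

First convert KE to Joules: KE = 4321.6 eV = 6.924 × 10^-16 J

λ = h/√(2mKE)
λ = (6.626 × 10^-34 J·s) / √(2 × 3.34 × 10^-27 kg × 6.924 × 10^-16 J)
λ = 3.08 × 10^-13 m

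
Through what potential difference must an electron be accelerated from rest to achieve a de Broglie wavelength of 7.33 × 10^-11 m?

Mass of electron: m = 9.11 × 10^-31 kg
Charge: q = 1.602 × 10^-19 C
280 V

From λ = h/√(2mqV), we solve for V:

λ² = h²/(2mqV)
V = h²/(2mqλ²)
V = (6.626 × 10^-34 J·s)² / (2 × 9.11 × 10^-31 kg × 1.602 × 10^-19 C × (7.33 × 10^-11 m)²)
V = 280 V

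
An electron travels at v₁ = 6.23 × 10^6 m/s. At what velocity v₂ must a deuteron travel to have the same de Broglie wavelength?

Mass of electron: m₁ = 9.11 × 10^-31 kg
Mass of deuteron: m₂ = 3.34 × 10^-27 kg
v₂ = 1.70 × 10^3 m/s

For equal de Broglie wavelengths: λ₁ = λ₂

h/(m₁v₁) = h/(m₂v₂)
m₁v₁ = m₂v₂
v₂ = v₁ · (m₁/m₂)

v₂ = 6.23 × 10^6 m/s × (9.11 × 10^-31 kg / 3.34 × 10^-27 kg)
v₂ = 1.70 × 10^3 m/s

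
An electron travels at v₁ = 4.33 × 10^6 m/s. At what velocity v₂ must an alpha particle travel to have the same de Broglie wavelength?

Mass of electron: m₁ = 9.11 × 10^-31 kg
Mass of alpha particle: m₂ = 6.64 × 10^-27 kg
v₂ = 5.94 × 10^2 m/s

For equal de Broglie wavelengths: λ₁ = λ₂

h/(m₁v₁) = h/(m₂v₂)
m₁v₁ = m₂v₂
v₂ = v₁ · (m₁/m₂)

v₂ = 4.33 × 10^6 m/s × (9.11 × 10^-31 kg / 6.64 × 10^-27 kg)
v₂ = 5.94 × 10^2 m/s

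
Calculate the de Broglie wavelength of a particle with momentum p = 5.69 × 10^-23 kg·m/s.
1.16 × 10^-11 m

Using the de Broglie relation λ = h/p:

λ = h/p
λ = (6.626 × 10^-34 J·s) / (5.69 × 10^-23 kg·m/s)
λ = 1.16 × 10^-11 m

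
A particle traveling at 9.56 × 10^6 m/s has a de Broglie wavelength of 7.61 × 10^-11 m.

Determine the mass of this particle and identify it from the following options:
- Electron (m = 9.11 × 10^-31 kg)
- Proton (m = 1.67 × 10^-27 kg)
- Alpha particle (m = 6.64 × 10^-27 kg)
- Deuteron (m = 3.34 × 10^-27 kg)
The particle is an electron.

From λ = h/(mv), solve for mass:

m = h/(λv)
m = (6.626 × 10^-34 J·s) / (7.61 × 10^-11 m × 9.56 × 10^6 m/s)
m = 9.11 × 10^-31 kg

Comparing with the listed masses, this is closest to an electron.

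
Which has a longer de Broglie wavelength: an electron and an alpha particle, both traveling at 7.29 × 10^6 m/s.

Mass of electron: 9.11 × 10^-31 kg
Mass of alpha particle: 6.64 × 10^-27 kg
The electron has the longer wavelength.

Using λ = h/(mv), since both particles have the same velocity, the wavelength depends only on mass.

For electron: λ₁ = h/(m₁v) = 9.98 × 10^-11 m
For alpha particle: λ₂ = h/(m₂v) = 1.37 × 10^-14 m

Since λ ∝ 1/m at constant velocity, the lighter particle has the longer wavelength.

The electron has the longer de Broglie wavelength.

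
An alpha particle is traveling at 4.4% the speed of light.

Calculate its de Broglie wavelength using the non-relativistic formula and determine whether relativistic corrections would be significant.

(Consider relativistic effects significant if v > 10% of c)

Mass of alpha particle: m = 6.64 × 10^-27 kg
No, relativistic corrections are not needed.

Using the non-relativistic de Broglie formula λ = h/(mv):

v = 4.4% × c = 1.319 × 10^7 m/s

λ = h/(mv)
λ = (6.626 × 10^-34 J·s) / (6.64 × 10^-27 kg × 1.319 × 10^7 m/s)
λ = 7.57 × 10^-15 m

Since v = 4.4% of c < 10% of c, relativistic corrections are NOT significant and this non-relativistic result is a good approximation.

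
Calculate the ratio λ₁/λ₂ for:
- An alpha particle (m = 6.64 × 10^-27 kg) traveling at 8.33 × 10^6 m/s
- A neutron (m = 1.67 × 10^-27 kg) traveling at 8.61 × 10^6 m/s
λ₁/λ₂ = 0.260

Using λ = h/(mv):

λ₁ = h/(m₁v₁) = 1.20 × 10^-14 m
λ₂ = h/(m₂v₂) = 4.61 × 10^-14 m

Ratio λ₁/λ₂ = (m₂v₂)/(m₁v₁)
         = (1.67 × 10^-27 kg × 8.61 × 10^6 m/s) / (6.64 × 10^-27 kg × 8.33 × 10^6 m/s)
         = 0.260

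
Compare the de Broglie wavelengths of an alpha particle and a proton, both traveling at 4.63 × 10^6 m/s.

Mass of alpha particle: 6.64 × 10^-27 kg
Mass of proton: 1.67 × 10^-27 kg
The proton has the longer wavelength.

Using λ = h/(mv), since both particles have the same velocity, the wavelength depends only on mass.

For alpha particle: λ₁ = h/(m₁v) = 2.16 × 10^-14 m
For proton: λ₂ = h/(m₂v) = 8.57 × 10^-14 m

Since λ ∝ 1/m at constant velocity, the lighter particle has the longer wavelength.

The proton has the longer de Broglie wavelength.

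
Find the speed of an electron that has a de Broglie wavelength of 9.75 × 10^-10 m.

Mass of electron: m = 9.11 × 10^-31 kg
7.46 × 10^5 m/s

From the de Broglie relation λ = h/(mv), we solve for v:

v = h/(mλ)
v = (6.626 × 10^-34 J·s) / (9.11 × 10^-31 kg × 9.75 × 10^-10 m)
v = 7.46 × 10^5 m/s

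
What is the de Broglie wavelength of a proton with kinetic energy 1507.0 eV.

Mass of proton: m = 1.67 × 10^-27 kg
7.38 × 10^-13 m

Using λ = h/√(2mKE):

First convert KE to Joules: KE = 1507.0 eV = 2.414 × 10^-16 J

λ = h/√(2mKE)
λ = (6.626 × 10^-34 J·s) / √(2 × 1.67 × 10^-27 kg × 2.414 × 10^-16 J)
λ = 7.38 × 10^-13 m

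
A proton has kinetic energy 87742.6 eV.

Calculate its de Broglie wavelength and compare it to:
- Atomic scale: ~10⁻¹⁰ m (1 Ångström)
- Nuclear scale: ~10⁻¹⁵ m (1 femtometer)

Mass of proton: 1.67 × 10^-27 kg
λ = 9.67 × 10^-14 m, which is between nuclear and atomic scales.

Using λ = h/√(2mKE):

KE = 87742.6 eV = 1.406 × 10^-14 J

λ = h/√(2mKE)
λ = (6.626 × 10^-34 J·s) / √(2 × 1.67 × 10^-27 kg × 1.406 × 10^-14 J)
λ = 9.67 × 10^-14 m

Comparison:
- Atomic scale (10⁻¹⁰ m): λ is 0.00097× this size
- Nuclear scale (10⁻¹⁵ m): λ is 97× this size

The wavelength is between nuclear and atomic scales.

This wavelength is appropriate for probing atomic structure but too large for nuclear physics experiments.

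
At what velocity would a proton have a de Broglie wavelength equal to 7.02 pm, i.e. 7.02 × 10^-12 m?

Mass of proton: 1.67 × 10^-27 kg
5.65 × 10^4 m/s

From λ = h/(mv), solve for v:

v = h/(mλ)
v = (6.626 × 10^-34 J·s) / (1.67 × 10^-27 kg × 7.02 × 10^-12 m)
v = 5.65 × 10^4 m/s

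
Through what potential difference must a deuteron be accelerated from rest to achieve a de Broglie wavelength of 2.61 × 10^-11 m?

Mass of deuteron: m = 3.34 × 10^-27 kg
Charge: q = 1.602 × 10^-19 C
6.02 × 10^-1 V

From λ = h/√(2mqV), we solve for V:

λ² = h²/(2mqV)
V = h²/(2mqλ²)
V = (6.626 × 10^-34 J·s)² / (2 × 3.34 × 10^-27 kg × 1.602 × 10^-19 C × (2.61 × 10^-11 m)²)
V = 6.02 × 10^-1 V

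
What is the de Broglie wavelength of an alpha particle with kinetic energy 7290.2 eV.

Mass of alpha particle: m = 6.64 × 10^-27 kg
1.68 × 10^-13 m

Using λ = h/√(2mKE):

First convert KE to Joules: KE = 7290.2 eV = 1.168 × 10^-15 J

λ = h/√(2mKE)
λ = (6.626 × 10^-34 J·s) / √(2 × 6.64 × 10^-27 kg × 1.168 × 10^-15 J)
λ = 1.68 × 10^-13 m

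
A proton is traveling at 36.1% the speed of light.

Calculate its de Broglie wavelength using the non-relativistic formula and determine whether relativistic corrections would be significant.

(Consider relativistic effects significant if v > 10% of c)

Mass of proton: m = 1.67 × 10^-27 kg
Yes, relativistic corrections are needed.

Using the non-relativistic de Broglie formula λ = h/(mv):

v = 36.1% × c = 1.082 × 10^8 m/s

λ = h/(mv)
λ = (6.626 × 10^-34 J·s) / (1.67 × 10^-27 kg × 1.082 × 10^8 m/s)
λ = 3.67 × 10^-15 m

Since v = 36.1% of c > 10% of c, relativistic corrections ARE significant and the actual wavelength would differ from this non-relativistic estimate.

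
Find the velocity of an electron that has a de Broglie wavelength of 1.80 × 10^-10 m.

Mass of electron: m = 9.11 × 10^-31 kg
4.04 × 10^6 m/s

From the de Broglie relation λ = h/(mv), we solve for v:

v = h/(mλ)
v = (6.626 × 10^-34 J·s) / (9.11 × 10^-31 kg × 1.80 × 10^-10 m)
v = 4.04 × 10^6 m/s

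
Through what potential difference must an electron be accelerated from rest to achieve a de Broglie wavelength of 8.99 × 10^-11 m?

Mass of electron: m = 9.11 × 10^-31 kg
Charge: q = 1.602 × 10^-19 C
186 V

From λ = h/√(2mqV), we solve for V:

λ² = h²/(2mqV)
V = h²/(2mqλ²)
V = (6.626 × 10^-34 J·s)² / (2 × 9.11 × 10^-31 kg × 1.602 × 10^-19 C × (8.99 × 10^-11 m)²)
V = 186 V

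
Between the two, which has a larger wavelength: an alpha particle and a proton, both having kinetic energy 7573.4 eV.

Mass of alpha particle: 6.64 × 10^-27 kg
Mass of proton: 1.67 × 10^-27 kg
The proton has the longer wavelength.

Using λ = h/√(2mKE):

For alpha particle: λ₁ = h/√(2m₁KE) = 1.65 × 10^-13 m
For proton: λ₂ = h/√(2m₂KE) = 3.29 × 10^-13 m

Since λ ∝ 1/√m at constant kinetic energy, the lighter particle has the longer wavelength.

The proton has the longer de Broglie wavelength.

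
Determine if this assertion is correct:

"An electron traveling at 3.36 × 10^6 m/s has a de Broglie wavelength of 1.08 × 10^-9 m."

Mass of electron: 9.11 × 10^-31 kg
False

The claim is incorrect.

Using λ = h/(mv):
λ = (6.626 × 10^-34 J·s) / (9.11 × 10^-31 kg × 3.36 × 10^6 m/s)
λ = 2.16 × 10^-10 m

The actual wavelength differs from the claimed 1.08 × 10^-9 m.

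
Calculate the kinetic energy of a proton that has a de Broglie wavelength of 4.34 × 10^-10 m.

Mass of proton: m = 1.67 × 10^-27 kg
6.98 × 10^-22 J (or 4.36 × 10^-3 eV)

From λ = h/√(2mKE), we solve for KE:

λ² = h²/(2mKE)
KE = h²/(2mλ²)
KE = (6.626 × 10^-34 J·s)² / (2 × 1.67 × 10^-27 kg × (4.34 × 10^-10 m)²)
KE = 6.98 × 10^-22 J
KE = 4.36 × 10^-3 eV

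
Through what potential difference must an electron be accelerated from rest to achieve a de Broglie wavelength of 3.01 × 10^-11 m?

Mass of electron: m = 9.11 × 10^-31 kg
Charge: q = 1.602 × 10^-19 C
1.66 × 10^3 V

From λ = h/√(2mqV), we solve for V:

λ² = h²/(2mqV)
V = h²/(2mqλ²)
V = (6.626 × 10^-34 J·s)² / (2 × 9.11 × 10^-31 kg × 1.602 × 10^-19 C × (3.01 × 10^-11 m)²)
V = 1.66 × 10^3 V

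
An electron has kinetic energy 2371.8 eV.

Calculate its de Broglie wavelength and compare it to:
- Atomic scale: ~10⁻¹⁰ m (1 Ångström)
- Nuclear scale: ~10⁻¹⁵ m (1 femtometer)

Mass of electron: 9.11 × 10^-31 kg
λ = 2.52 × 10^-11 m, which is between nuclear and atomic scales.

Using λ = h/√(2mKE):

KE = 2371.8 eV = 3.800 × 10^-16 J

λ = h/√(2mKE)
λ = (6.626 × 10^-34 J·s) / √(2 × 9.11 × 10^-31 kg × 3.800 × 10^-16 J)
λ = 2.52 × 10^-11 m

Comparison:
- Atomic scale (10⁻¹⁰ m): λ is 0.25× this size
- Nuclear scale (10⁻¹⁵ m): λ is 2.5e+04× this size

The wavelength is between nuclear and atomic scales.

This wavelength is appropriate for probing atomic structure but too large for nuclear physics experiments.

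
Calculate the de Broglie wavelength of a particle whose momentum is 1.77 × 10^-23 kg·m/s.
3.74 × 10^-11 m

Using the de Broglie relation λ = h/p:

λ = h/p
λ = (6.626 × 10^-34 J·s) / (1.77 × 10^-23 kg·m/s)
λ = 3.74 × 10^-11 m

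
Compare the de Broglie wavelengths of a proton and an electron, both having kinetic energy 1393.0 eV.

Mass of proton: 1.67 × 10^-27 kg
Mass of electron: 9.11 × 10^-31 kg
The electron has the longer wavelength.

Using λ = h/√(2mKE):

For proton: λ₁ = h/√(2m₁KE) = 7.67 × 10^-13 m
For electron: λ₂ = h/√(2m₂KE) = 3.29 × 10^-11 m

Since λ ∝ 1/√m at constant kinetic energy, the lighter particle has the longer wavelength.

The electron has the longer de Broglie wavelength.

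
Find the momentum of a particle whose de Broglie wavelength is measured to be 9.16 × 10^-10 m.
7.23 × 10^-25 kg·m/s

From the de Broglie relation λ = h/p, we solve for p:

p = h/λ
p = (6.626 × 10^-34 J·s) / (9.16 × 10^-10 m)
p = 7.23 × 10^-25 kg·m/s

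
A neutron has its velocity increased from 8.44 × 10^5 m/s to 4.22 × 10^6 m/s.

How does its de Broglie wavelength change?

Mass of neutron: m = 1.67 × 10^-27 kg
The wavelength decreases by a factor of 5.

Using λ = h/(mv):

Initial wavelength: λ₁ = h/(mv₁) = 4.70 × 10^-13 m
Final wavelength: λ₂ = h/(mv₂) = 9.40 × 10^-14 m

Since λ ∝ 1/v, when velocity increases by a factor of 5, the wavelength decreases by a factor of 5.

λ₂/λ₁ = v₁/v₂ = 1/5

The wavelength decreases by a factor of 5.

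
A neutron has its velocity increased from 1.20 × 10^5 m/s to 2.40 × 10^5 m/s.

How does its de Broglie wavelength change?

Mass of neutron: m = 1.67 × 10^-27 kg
The wavelength decreases by a factor of 2.

Using λ = h/(mv):

Initial wavelength: λ₁ = h/(mv₁) = 3.31 × 10^-12 m
Final wavelength: λ₂ = h/(mv₂) = 1.65 × 10^-12 m

Since λ ∝ 1/v, when velocity increases by a factor of 2, the wavelength decreases by a factor of 2.

λ₂/λ₁ = v₁/v₂ = 1/2

The wavelength decreases by a factor of 2.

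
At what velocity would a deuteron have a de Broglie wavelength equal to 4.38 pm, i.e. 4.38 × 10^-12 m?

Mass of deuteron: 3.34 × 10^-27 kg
4.53 × 10^4 m/s

From λ = h/(mv), solve for v:

v = h/(mλ)
v = (6.626 × 10^-34 J·s) / (3.34 × 10^-27 kg × 4.38 × 10^-12 m)
v = 4.53 × 10^4 m/s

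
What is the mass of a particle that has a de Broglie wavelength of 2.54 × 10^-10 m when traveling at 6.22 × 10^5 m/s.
4.19 × 10^-30 kg

From the de Broglie relation λ = h/(mv), we solve for m:

m = h/(λv)
m = (6.626 × 10^-34 J·s) / (2.54 × 10^-10 m × 6.22 × 10^5 m/s)
m = 4.19 × 10^-30 kg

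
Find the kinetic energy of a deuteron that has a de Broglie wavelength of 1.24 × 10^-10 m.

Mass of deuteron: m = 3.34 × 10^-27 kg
4.27 × 10^-21 J (or 0.0267 eV)

From λ = h/√(2mKE), we solve for KE:

λ² = h²/(2mKE)
KE = h²/(2mλ²)
KE = (6.626 × 10^-34 J·s)² / (2 × 3.34 × 10^-27 kg × (1.24 × 10^-10 m)²)
KE = 4.27 × 10^-21 J
KE = 0.0267 eV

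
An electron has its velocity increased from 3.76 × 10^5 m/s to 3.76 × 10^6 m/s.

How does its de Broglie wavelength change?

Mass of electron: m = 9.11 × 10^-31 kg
The wavelength decreases by a factor of 10.

Using λ = h/(mv):

Initial wavelength: λ₁ = h/(mv₁) = 1.93 × 10^-9 m
Final wavelength: λ₂ = h/(mv₂) = 1.93 × 10^-10 m

Since λ ∝ 1/v, when velocity increases by a factor of 10, the wavelength decreases by a factor of 10.

λ₂/λ₁ = v₁/v₂ = 1/10

The wavelength decreases by a factor of 10.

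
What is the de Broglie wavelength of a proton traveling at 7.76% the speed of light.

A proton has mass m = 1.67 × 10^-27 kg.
1.71 × 10^-14 m

Using the de Broglie relation λ = h/(mv):

v = 7.76% × c = 2.326 × 10^7 m/s

λ = h/(mv)
λ = (6.626 × 10^-34 J·s) / (1.67 × 10^-27 kg × 2.326 × 10^7 m/s)
λ = 1.71 × 10^-14 m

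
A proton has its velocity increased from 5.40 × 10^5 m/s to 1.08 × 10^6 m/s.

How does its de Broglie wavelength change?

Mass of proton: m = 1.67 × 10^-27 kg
The wavelength decreases by a factor of 2.

Using λ = h/(mv):

Initial wavelength: λ₁ = h/(mv₁) = 7.35 × 10^-13 m
Final wavelength: λ₂ = h/(mv₂) = 3.67 × 10^-13 m

Since λ ∝ 1/v, when velocity increases by a factor of 2, the wavelength decreases by a factor of 2.

λ₂/λ₁ = v₁/v₂ = 1/2

The wavelength decreases by a factor of 2.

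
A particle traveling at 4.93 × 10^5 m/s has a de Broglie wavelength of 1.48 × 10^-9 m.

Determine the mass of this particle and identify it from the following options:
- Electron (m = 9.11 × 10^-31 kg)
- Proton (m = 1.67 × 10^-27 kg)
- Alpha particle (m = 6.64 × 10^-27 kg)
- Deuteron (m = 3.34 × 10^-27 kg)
The particle is an electron.

From λ = h/(mv), solve for mass:

m = h/(λv)
m = (6.626 × 10^-34 J·s) / (1.48 × 10^-9 m × 4.93 × 10^5 m/s)
m = 9.08 × 10^-31 kg

Comparing with the listed masses, this is closest to an electron.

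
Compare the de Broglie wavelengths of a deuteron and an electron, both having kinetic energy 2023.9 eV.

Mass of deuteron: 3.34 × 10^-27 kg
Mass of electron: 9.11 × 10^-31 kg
The electron has the longer wavelength.

Using λ = h/√(2mKE):

For deuteron: λ₁ = h/√(2m₁KE) = 4.50 × 10^-13 m
For electron: λ₂ = h/√(2m₂KE) = 2.73 × 10^-11 m

Since λ ∝ 1/√m at constant kinetic energy, the lighter particle has the longer wavelength.

The electron has the longer de Broglie wavelength.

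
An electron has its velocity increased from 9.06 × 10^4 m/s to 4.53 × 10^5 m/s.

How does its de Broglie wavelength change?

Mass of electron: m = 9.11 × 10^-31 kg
The wavelength decreases by a factor of 5.

Using λ = h/(mv):

Initial wavelength: λ₁ = h/(mv₁) = 8.03 × 10^-9 m
Final wavelength: λ₂ = h/(mv₂) = 1.61 × 10^-9 m

Since λ ∝ 1/v, when velocity increases by a factor of 5, the wavelength decreases by a factor of 5.

λ₂/λ₁ = v₁/v₂ = 1/5

The wavelength decreases by a factor of 5.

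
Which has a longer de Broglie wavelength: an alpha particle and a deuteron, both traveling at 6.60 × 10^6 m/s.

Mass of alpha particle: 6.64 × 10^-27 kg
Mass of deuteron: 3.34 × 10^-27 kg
The deuteron has the longer wavelength.

Using λ = h/(mv), since both particles have the same velocity, the wavelength depends only on mass.

For alpha particle: λ₁ = h/(m₁v) = 1.51 × 10^-14 m
For deuteron: λ₂ = h/(m₂v) = 3.01 × 10^-14 m

Since λ ∝ 1/m at constant velocity, the lighter particle has the longer wavelength.

The deuteron has the longer de Broglie wavelength.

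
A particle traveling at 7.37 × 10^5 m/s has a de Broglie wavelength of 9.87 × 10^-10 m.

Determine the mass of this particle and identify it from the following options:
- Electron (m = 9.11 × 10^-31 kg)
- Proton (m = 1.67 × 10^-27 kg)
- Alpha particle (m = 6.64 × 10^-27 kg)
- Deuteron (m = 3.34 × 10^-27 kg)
The particle is an electron.

From λ = h/(mv), solve for mass:

m = h/(λv)
m = (6.626 × 10^-34 J·s) / (9.87 × 10^-10 m × 7.37 × 10^5 m/s)
m = 9.11 × 10^-31 kg

Comparing with the listed masses, this is closest to an electron.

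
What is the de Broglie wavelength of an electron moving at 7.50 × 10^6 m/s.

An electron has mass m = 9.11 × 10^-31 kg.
9.70 × 10^-11 m

Using the de Broglie relation λ = h/(mv):

λ = h/(mv)
λ = (6.626 × 10^-34 J·s) / (9.11 × 10^-31 kg × 7.50 × 10^6 m/s)
λ = 9.70 × 10^-11 m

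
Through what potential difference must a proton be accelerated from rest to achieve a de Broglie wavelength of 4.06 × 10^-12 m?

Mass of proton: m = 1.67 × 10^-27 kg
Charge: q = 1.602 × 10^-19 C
49.8 V

From λ = h/√(2mqV), we solve for V:

λ² = h²/(2mqV)
V = h²/(2mqλ²)
V = (6.626 × 10^-34 J·s)² / (2 × 1.67 × 10^-27 kg × 1.602 × 10^-19 C × (4.06 × 10^-12 m)²)
V = 49.8 V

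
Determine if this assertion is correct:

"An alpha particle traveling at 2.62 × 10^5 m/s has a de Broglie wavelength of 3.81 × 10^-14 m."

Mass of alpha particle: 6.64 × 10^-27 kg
False

The claim is incorrect.

Using λ = h/(mv):
λ = (6.626 × 10^-34 J·s) / (6.64 × 10^-27 kg × 2.62 × 10^5 m/s)
λ = 3.81 × 10^-13 m

The actual wavelength differs from the claimed 3.81 × 10^-14 m.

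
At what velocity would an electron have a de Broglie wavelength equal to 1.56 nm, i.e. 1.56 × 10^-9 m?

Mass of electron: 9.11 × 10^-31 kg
4.66 × 10^5 m/s

From λ = h/(mv), solve for v:

v = h/(mλ)
v = (6.626 × 10^-34 J·s) / (9.11 × 10^-31 kg × 1.56 × 10^-9 m)
v = 4.66 × 10^5 m/s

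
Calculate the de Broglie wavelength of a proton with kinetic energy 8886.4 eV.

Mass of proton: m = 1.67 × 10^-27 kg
3.04 × 10^-13 m

Using λ = h/√(2mKE):

First convert KE to Joules: KE = 8886.4 eV = 1.424 × 10^-15 J

λ = h/√(2mKE)
λ = (6.626 × 10^-34 J·s) / √(2 × 1.67 × 10^-27 kg × 1.424 × 10^-15 J)
λ = 3.04 × 10^-13 m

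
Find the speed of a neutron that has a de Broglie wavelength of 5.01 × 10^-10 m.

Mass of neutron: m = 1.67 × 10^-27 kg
7.92 × 10^2 m/s

From the de Broglie relation λ = h/(mv), we solve for v:

v = h/(mλ)
v = (6.626 × 10^-34 J·s) / (1.67 × 10^-27 kg × 5.01 × 10^-10 m)
v = 7.92 × 10^2 m/s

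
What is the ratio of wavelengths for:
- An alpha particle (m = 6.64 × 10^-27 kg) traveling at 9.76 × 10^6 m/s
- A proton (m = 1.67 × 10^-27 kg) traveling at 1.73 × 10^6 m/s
λ₁/λ₂ = 0.0446

Using λ = h/(mv):

λ₁ = h/(m₁v₁) = 1.02 × 10^-14 m
λ₂ = h/(m₂v₂) = 2.29 × 10^-13 m

Ratio λ₁/λ₂ = (m₂v₂)/(m₁v₁)
         = (1.67 × 10^-27 kg × 1.73 × 10^6 m/s) / (6.64 × 10^-27 kg × 9.76 × 10^6 m/s)
         = 0.0446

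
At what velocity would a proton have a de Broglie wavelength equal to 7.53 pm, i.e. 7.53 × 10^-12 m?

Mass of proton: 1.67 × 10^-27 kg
5.27 × 10^4 m/s

From λ = h/(mv), solve for v:

v = h/(mλ)
v = (6.626 × 10^-34 J·s) / (1.67 × 10^-27 kg × 7.53 × 10^-12 m)
v = 5.27 × 10^4 m/s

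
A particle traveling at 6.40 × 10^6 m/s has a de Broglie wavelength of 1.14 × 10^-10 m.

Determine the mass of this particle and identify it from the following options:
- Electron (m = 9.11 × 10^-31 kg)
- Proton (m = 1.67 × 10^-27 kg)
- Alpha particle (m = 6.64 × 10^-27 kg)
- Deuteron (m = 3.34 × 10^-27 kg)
The particle is an electron.

From λ = h/(mv), solve for mass:

m = h/(λv)
m = (6.626 × 10^-34 J·s) / (1.14 × 10^-10 m × 6.40 × 10^6 m/s)
m = 9.08 × 10^-31 kg

Comparing with the listed masses, this is closest to an electron.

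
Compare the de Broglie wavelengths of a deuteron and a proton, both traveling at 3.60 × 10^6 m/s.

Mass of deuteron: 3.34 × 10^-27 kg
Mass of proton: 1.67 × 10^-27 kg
The proton has the longer wavelength.

Using λ = h/(mv), since both particles have the same velocity, the wavelength depends only on mass.

For deuteron: λ₁ = h/(m₁v) = 5.51 × 10^-14 m
For proton: λ₂ = h/(m₂v) = 1.10 × 10^-13 m

Since λ ∝ 1/m at constant velocity, the lighter particle has the longer wavelength.

The proton has the longer de Broglie wavelength.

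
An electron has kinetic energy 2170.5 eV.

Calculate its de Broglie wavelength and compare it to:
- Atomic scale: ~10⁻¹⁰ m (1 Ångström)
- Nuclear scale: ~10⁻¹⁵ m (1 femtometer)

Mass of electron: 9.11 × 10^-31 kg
λ = 2.63 × 10^-11 m, which is between nuclear and atomic scales.

Using λ = h/√(2mKE):

KE = 2170.5 eV = 3.478 × 10^-16 J

λ = h/√(2mKE)
λ = (6.626 × 10^-34 J·s) / √(2 × 9.11 × 10^-31 kg × 3.478 × 10^-16 J)
λ = 2.63 × 10^-11 m

Comparison:
- Atomic scale (10⁻¹⁰ m): λ is 0.26× this size
- Nuclear scale (10⁻¹⁵ m): λ is 2.6e+04× this size

The wavelength is between nuclear and atomic scales.

This wavelength is appropriate for probing atomic structure but too large for nuclear physics experiments.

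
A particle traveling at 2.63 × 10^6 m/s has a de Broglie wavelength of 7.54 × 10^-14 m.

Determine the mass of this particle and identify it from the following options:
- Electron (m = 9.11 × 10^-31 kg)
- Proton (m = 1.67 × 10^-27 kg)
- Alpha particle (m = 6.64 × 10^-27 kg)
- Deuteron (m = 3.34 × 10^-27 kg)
The particle is a deuteron.

From λ = h/(mv), solve for mass:

m = h/(λv)
m = (6.626 × 10^-34 J·s) / (7.54 × 10^-14 m × 2.63 × 10^6 m/s)
m = 3.34 × 10^-27 kg

Comparing with the listed masses, this is closest to a deuteron.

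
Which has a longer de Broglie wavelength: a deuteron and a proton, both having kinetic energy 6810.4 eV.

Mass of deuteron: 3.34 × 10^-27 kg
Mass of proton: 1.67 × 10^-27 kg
The proton has the longer wavelength.

Using λ = h/√(2mKE):

For deuteron: λ₁ = h/√(2m₁KE) = 2.45 × 10^-13 m
For proton: λ₂ = h/√(2m₂KE) = 3.47 × 10^-13 m

Since λ ∝ 1/√m at constant kinetic energy, the lighter particle has the longer wavelength.

The proton has the longer de Broglie wavelength.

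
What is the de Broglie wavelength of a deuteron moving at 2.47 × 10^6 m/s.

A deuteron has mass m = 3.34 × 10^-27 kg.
8.03 × 10^-14 m

Using the de Broglie relation λ = h/(mv):

λ = h/(mv)
λ = (6.626 × 10^-34 J·s) / (3.34 × 10^-27 kg × 2.47 × 10^6 m/s)
λ = 8.03 × 10^-14 m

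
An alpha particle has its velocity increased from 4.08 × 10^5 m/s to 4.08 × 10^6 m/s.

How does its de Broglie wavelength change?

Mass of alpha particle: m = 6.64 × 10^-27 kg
The wavelength decreases by a factor of 10.

Using λ = h/(mv):

Initial wavelength: λ₁ = h/(mv₁) = 2.45 × 10^-13 m
Final wavelength: λ₂ = h/(mv₂) = 2.45 × 10^-14 m

Since λ ∝ 1/v, when velocity increases by a factor of 10, the wavelength decreases by a factor of 10.

λ₂/λ₁ = v₁/v₂ = 1/10

The wavelength decreases by a factor of 10.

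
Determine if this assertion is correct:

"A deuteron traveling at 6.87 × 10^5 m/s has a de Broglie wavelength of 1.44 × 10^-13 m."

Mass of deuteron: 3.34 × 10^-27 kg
False

The claim is incorrect.

Using λ = h/(mv):
λ = (6.626 × 10^-34 J·s) / (3.34 × 10^-27 kg × 6.87 × 10^5 m/s)
λ = 2.89 × 10^-13 m

The actual wavelength differs from the claimed 1.44 × 10^-13 m.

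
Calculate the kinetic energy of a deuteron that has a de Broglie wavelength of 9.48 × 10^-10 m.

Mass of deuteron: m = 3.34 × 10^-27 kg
7.31 × 10^-23 J (or 4.56 × 10^-4 eV)

From λ = h/√(2mKE), we solve for KE:

λ² = h²/(2mKE)
KE = h²/(2mλ²)
KE = (6.626 × 10^-34 J·s)² / (2 × 3.34 × 10^-27 kg × (9.48 × 10^-10 m)²)
KE = 7.31 × 10^-23 J
KE = 4.56 × 10^-4 eV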